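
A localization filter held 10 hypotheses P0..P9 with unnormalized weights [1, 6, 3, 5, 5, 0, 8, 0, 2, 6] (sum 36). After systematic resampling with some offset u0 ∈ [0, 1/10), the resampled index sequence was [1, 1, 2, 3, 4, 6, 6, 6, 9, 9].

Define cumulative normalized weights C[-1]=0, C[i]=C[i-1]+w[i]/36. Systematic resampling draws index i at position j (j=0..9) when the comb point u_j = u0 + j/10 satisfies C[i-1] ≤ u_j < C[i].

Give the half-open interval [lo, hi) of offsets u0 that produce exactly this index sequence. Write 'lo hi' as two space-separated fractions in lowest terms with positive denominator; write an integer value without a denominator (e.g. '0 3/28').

C = [1/36, 7/36, 5/18, 5/12, 5/9, 5/9, 7/9, 7/9, 5/6, 1]
j=0 picked index 1: u0 ∈ [1/36, 7/36)
j=1 picked index 1: u0 ∈ [-13/180, 17/180)
j=2 picked index 2: u0 ∈ [-1/180, 7/90)
j=3 picked index 3: u0 ∈ [-1/45, 7/60)
j=4 picked index 4: u0 ∈ [1/60, 7/45)
j=5 picked index 6: u0 ∈ [1/18, 5/18)
j=6 picked index 6: u0 ∈ [-2/45, 8/45)
j=7 picked index 6: u0 ∈ [-13/90, 7/90)
j=8 picked index 9: u0 ∈ [1/30, 1/5)
j=9 picked index 9: u0 ∈ [-1/15, 1/10)
intersection: [1/18, 7/90)

1/18 7/90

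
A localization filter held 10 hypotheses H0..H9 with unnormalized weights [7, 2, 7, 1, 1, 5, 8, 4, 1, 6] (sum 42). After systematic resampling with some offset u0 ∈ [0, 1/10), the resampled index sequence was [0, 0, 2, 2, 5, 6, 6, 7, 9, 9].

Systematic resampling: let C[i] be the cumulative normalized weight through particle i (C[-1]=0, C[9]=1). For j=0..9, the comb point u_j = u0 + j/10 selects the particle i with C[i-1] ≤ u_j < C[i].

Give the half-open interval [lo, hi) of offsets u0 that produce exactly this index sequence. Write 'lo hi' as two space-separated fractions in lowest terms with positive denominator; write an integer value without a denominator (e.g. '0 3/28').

2/35 1/15

C = [1/6, 3/14, 8/21, 17/42, 3/7, 23/42, 31/42, 5/6, 6/7, 1]
j=0 picked index 0: u0 ∈ [0, 1/6)
j=1 picked index 0: u0 ∈ [-1/10, 1/15)
j=2 picked index 2: u0 ∈ [1/70, 19/105)
j=3 picked index 2: u0 ∈ [-3/35, 17/210)
j=4 picked index 5: u0 ∈ [1/35, 31/210)
j=5 picked index 6: u0 ∈ [1/21, 5/21)
j=6 picked index 6: u0 ∈ [-11/210, 29/210)
j=7 picked index 7: u0 ∈ [4/105, 2/15)
j=8 picked index 9: u0 ∈ [2/35, 1/5)
j=9 picked index 9: u0 ∈ [-3/70, 1/10)
intersection: [2/35, 1/15)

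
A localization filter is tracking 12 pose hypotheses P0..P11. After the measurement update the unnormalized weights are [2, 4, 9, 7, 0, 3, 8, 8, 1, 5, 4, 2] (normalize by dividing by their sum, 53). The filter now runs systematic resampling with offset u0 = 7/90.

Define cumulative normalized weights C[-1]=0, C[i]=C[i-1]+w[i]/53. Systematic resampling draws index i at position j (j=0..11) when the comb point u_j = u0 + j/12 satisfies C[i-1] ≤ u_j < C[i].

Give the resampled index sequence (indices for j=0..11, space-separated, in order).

C = [2/53, 6/53, 15/53, 22/53, 22/53, 25/53, 33/53, 41/53, 42/53, 47/53, 51/53, 1]
j=0: u_0=7/90 ∈ [2/53, 6/53) → index 1
j=1: u_1=29/180 ∈ [6/53, 15/53) → index 2
j=2: u_2=11/45 ∈ [6/53, 15/53) → index 2
j=3: u_3=59/180 ∈ [15/53, 22/53) → index 3
j=4: u_4=37/90 ∈ [15/53, 22/53) → index 3
j=5: u_5=89/180 ∈ [25/53, 33/53) → index 6
j=6: u_6=26/45 ∈ [25/53, 33/53) → index 6
j=7: u_7=119/180 ∈ [33/53, 41/53) → index 7
j=8: u_8=67/90 ∈ [33/53, 41/53) → index 7
j=9: u_9=149/180 ∈ [42/53, 47/53) → index 9
j=10: u_10=41/45 ∈ [47/53, 51/53) → index 10
j=11: u_11=179/180 ∈ [51/53, 1) → index 11

1 2 2 3 3 6 6 7 7 9 10 11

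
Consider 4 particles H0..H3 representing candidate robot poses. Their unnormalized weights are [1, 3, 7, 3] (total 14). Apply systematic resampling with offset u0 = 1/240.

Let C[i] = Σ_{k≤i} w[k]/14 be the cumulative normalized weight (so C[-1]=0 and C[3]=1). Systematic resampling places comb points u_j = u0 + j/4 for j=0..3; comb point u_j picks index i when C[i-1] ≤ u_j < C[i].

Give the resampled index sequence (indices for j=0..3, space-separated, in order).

C = [1/14, 2/7, 11/14, 1]
j=0: u_0=1/240 ∈ [0, 1/14) → index 0
j=1: u_1=61/240 ∈ [1/14, 2/7) → index 1
j=2: u_2=121/240 ∈ [2/7, 11/14) → index 2
j=3: u_3=181/240 ∈ [2/7, 11/14) → index 2

0 1 2 2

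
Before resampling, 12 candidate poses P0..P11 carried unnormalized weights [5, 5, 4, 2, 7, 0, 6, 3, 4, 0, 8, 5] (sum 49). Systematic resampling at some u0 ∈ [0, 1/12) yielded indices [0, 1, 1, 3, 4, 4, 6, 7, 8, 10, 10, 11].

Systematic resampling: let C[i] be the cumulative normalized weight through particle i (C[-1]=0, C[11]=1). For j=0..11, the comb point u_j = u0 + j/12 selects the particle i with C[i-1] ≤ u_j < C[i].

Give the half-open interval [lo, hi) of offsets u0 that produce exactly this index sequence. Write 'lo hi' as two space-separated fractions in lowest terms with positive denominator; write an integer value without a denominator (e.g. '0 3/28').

C = [5/49, 10/49, 2/7, 16/49, 23/49, 23/49, 29/49, 32/49, 36/49, 36/49, 44/49, 1]
j=0 picked index 0: u0 ∈ [0, 5/49)
j=1 picked index 1: u0 ∈ [11/588, 71/588)
j=2 picked index 1: u0 ∈ [-19/294, 11/294)
j=3 picked index 3: u0 ∈ [1/28, 15/196)
j=4 picked index 4: u0 ∈ [-1/147, 20/147)
j=5 picked index 4: u0 ∈ [-53/588, 31/588)
j=6 picked index 6: u0 ∈ [-3/98, 9/98)
j=7 picked index 7: u0 ∈ [5/588, 41/588)
j=8 picked index 8: u0 ∈ [-2/147, 10/147)
j=9 picked index 10: u0 ∈ [-3/196, 29/196)
j=10 picked index 10: u0 ∈ [-29/294, 19/294)
j=11 picked index 11: u0 ∈ [-11/588, 1/12)
intersection: [1/28, 11/294)

1/28 11/294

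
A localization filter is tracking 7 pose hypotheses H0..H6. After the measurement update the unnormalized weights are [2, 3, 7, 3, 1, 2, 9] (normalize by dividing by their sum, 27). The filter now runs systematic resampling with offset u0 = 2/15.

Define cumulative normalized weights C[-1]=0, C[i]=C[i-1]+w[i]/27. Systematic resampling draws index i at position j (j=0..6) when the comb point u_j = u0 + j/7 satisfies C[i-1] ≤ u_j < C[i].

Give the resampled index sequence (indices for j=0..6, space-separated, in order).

1 2 2 4 6 6 6

C = [2/27, 5/27, 4/9, 5/9, 16/27, 2/3, 1]
j=0: u_0=2/15 ∈ [2/27, 5/27) → index 1
j=1: u_1=29/105 ∈ [5/27, 4/9) → index 2
j=2: u_2=44/105 ∈ [5/27, 4/9) → index 2
j=3: u_3=59/105 ∈ [5/9, 16/27) → index 4
j=4: u_4=74/105 ∈ [2/3, 1) → index 6
j=5: u_5=89/105 ∈ [2/3, 1) → index 6
j=6: u_6=104/105 ∈ [2/3, 1) → index 6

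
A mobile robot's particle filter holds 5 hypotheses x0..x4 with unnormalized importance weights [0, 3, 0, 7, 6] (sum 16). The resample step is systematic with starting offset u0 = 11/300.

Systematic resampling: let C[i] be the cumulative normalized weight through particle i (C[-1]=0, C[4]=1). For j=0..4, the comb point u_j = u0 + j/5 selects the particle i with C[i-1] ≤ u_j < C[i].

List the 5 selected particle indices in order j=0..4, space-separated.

C = [0, 3/16, 3/16, 5/8, 1]
j=0: u_0=11/300 ∈ [0, 3/16) → index 1
j=1: u_1=71/300 ∈ [3/16, 5/8) → index 3
j=2: u_2=131/300 ∈ [3/16, 5/8) → index 3
j=3: u_3=191/300 ∈ [5/8, 1) → index 4
j=4: u_4=251/300 ∈ [5/8, 1) → index 4

1 3 3 4 4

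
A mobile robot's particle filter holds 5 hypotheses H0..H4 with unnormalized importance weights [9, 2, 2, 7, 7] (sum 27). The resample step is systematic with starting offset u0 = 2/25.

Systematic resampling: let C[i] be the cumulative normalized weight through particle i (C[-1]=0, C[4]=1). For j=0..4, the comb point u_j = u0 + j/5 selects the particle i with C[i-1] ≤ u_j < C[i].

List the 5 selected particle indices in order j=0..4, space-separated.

C = [1/3, 11/27, 13/27, 20/27, 1]
j=0: u_0=2/25 ∈ [0, 1/3) → index 0
j=1: u_1=7/25 ∈ [0, 1/3) → index 0
j=2: u_2=12/25 ∈ [11/27, 13/27) → index 2
j=3: u_3=17/25 ∈ [13/27, 20/27) → index 3
j=4: u_4=22/25 ∈ [20/27, 1) → index 4

0 0 2 3 4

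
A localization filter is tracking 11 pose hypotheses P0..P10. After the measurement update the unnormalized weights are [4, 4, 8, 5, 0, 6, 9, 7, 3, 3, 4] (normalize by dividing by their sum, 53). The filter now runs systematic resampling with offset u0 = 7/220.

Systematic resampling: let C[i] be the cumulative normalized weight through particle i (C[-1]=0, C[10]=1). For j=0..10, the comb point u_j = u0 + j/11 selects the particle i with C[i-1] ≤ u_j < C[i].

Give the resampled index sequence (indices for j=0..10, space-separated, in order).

0 1 2 3 3 5 6 6 7 8 10

C = [4/53, 8/53, 16/53, 21/53, 21/53, 27/53, 36/53, 43/53, 46/53, 49/53, 1]
j=0: u_0=7/220 ∈ [0, 4/53) → index 0
j=1: u_1=27/220 ∈ [4/53, 8/53) → index 1
j=2: u_2=47/220 ∈ [8/53, 16/53) → index 2
j=3: u_3=67/220 ∈ [16/53, 21/53) → index 3
j=4: u_4=87/220 ∈ [16/53, 21/53) → index 3
j=5: u_5=107/220 ∈ [21/53, 27/53) → index 5
j=6: u_6=127/220 ∈ [27/53, 36/53) → index 6
j=7: u_7=147/220 ∈ [27/53, 36/53) → index 6
j=8: u_8=167/220 ∈ [36/53, 43/53) → index 7
j=9: u_9=17/20 ∈ [43/53, 46/53) → index 8
j=10: u_10=207/220 ∈ [49/53, 1) → index 10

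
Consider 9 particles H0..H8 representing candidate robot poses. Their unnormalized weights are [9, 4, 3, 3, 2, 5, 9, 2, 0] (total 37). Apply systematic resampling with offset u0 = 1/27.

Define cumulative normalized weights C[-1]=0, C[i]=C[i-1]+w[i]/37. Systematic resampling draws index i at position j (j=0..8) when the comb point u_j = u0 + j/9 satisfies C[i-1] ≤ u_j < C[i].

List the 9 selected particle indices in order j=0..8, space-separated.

C = [9/37, 13/37, 16/37, 19/37, 21/37, 26/37, 35/37, 1, 1]
j=0: u_0=1/27 ∈ [0, 9/37) → index 0
j=1: u_1=4/27 ∈ [0, 9/37) → index 0
j=2: u_2=7/27 ∈ [9/37, 13/37) → index 1
j=3: u_3=10/27 ∈ [13/37, 16/37) → index 2
j=4: u_4=13/27 ∈ [16/37, 19/37) → index 3
j=5: u_5=16/27 ∈ [21/37, 26/37) → index 5
j=6: u_6=19/27 ∈ [26/37, 35/37) → index 6
j=7: u_7=22/27 ∈ [26/37, 35/37) → index 6
j=8: u_8=25/27 ∈ [26/37, 35/37) → index 6

0 0 1 2 3 5 6 6 6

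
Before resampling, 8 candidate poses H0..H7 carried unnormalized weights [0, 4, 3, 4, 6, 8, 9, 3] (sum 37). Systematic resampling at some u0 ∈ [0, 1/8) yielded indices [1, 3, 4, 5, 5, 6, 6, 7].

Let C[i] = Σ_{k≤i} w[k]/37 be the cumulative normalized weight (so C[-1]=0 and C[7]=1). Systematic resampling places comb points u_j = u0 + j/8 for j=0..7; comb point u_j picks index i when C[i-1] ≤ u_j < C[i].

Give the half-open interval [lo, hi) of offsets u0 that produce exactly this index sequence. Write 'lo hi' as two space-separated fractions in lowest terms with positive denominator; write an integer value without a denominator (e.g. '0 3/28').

25/296 4/37

C = [0, 4/37, 7/37, 11/37, 17/37, 25/37, 34/37, 1]
j=0 picked index 1: u0 ∈ [0, 4/37)
j=1 picked index 3: u0 ∈ [19/296, 51/296)
j=2 picked index 4: u0 ∈ [7/148, 31/148)
j=3 picked index 5: u0 ∈ [25/296, 89/296)
j=4 picked index 5: u0 ∈ [-3/74, 13/74)
j=5 picked index 6: u0 ∈ [15/296, 87/296)
j=6 picked index 6: u0 ∈ [-11/148, 25/148)
j=7 picked index 7: u0 ∈ [13/296, 1/8)
intersection: [25/296, 4/37)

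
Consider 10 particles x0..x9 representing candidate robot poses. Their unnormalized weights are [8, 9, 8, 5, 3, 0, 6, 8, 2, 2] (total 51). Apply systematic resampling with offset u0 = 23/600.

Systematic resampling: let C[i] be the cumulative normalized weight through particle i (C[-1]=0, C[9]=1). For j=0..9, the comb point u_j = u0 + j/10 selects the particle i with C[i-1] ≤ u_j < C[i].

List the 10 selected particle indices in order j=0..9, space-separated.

C = [8/51, 1/3, 25/51, 10/17, 11/17, 11/17, 13/17, 47/51, 49/51, 1]
j=0: u_0=23/600 ∈ [0, 8/51) → index 0
j=1: u_1=83/600 ∈ [0, 8/51) → index 0
j=2: u_2=143/600 ∈ [8/51, 1/3) → index 1
j=3: u_3=203/600 ∈ [1/3, 25/51) → index 2
j=4: u_4=263/600 ∈ [1/3, 25/51) → index 2
j=5: u_5=323/600 ∈ [25/51, 10/17) → index 3
j=6: u_6=383/600 ∈ [10/17, 11/17) → index 4
j=7: u_7=443/600 ∈ [11/17, 13/17) → index 6
j=8: u_8=503/600 ∈ [13/17, 47/51) → index 7
j=9: u_9=563/600 ∈ [47/51, 49/51) → index 8

0 0 1 2 2 3 4 6 7 8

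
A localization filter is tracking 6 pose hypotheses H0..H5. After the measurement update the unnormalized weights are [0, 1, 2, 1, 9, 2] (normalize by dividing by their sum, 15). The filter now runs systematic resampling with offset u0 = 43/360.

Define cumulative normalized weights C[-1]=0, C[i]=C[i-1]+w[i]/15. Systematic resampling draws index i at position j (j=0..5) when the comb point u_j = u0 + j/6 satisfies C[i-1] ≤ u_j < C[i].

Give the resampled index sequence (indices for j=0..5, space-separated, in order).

2 4 4 4 4 5

C = [0, 1/15, 1/5, 4/15, 13/15, 1]
j=0: u_0=43/360 ∈ [1/15, 1/5) → index 2
j=1: u_1=103/360 ∈ [4/15, 13/15) → index 4
j=2: u_2=163/360 ∈ [4/15, 13/15) → index 4
j=3: u_3=223/360 ∈ [4/15, 13/15) → index 4
j=4: u_4=283/360 ∈ [4/15, 13/15) → index 4
j=5: u_5=343/360 ∈ [13/15, 1) → index 5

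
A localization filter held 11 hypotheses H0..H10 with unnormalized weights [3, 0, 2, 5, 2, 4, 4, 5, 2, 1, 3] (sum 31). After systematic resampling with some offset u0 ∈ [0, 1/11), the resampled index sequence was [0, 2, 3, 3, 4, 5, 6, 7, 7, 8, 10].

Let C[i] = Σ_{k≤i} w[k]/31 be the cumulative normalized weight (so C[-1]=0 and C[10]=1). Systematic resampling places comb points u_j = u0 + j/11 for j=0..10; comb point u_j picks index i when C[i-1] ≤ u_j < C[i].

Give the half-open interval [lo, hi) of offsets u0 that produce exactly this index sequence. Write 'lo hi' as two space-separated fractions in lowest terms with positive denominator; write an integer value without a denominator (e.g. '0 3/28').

3/341 8/341

C = [3/31, 3/31, 5/31, 10/31, 12/31, 16/31, 20/31, 25/31, 27/31, 28/31, 1]
j=0 picked index 0: u0 ∈ [0, 3/31)
j=1 picked index 2: u0 ∈ [2/341, 24/341)
j=2 picked index 3: u0 ∈ [-7/341, 48/341)
j=3 picked index 3: u0 ∈ [-38/341, 17/341)
j=4 picked index 4: u0 ∈ [-14/341, 8/341)
j=5 picked index 5: u0 ∈ [-23/341, 21/341)
j=6 picked index 6: u0 ∈ [-10/341, 34/341)
j=7 picked index 7: u0 ∈ [3/341, 58/341)
j=8 picked index 7: u0 ∈ [-28/341, 27/341)
j=9 picked index 8: u0 ∈ [-4/341, 18/341)
j=10 picked index 10: u0 ∈ [-2/341, 1/11)
intersection: [3/341, 8/341)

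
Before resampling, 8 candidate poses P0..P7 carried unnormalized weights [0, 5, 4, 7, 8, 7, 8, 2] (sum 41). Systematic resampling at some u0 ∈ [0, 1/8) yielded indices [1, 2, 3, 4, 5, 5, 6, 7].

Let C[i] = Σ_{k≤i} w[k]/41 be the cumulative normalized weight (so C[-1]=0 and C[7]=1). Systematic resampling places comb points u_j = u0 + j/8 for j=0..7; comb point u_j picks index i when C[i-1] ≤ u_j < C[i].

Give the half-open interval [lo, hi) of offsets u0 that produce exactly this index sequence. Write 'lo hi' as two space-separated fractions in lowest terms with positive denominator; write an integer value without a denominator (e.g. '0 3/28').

C = [0, 5/41, 9/41, 16/41, 24/41, 31/41, 39/41, 1]
j=0 picked index 1: u0 ∈ [0, 5/41)
j=1 picked index 2: u0 ∈ [-1/328, 31/328)
j=2 picked index 3: u0 ∈ [-5/164, 23/164)
j=3 picked index 4: u0 ∈ [5/328, 69/328)
j=4 picked index 5: u0 ∈ [7/82, 21/82)
j=5 picked index 5: u0 ∈ [-13/328, 43/328)
j=6 picked index 6: u0 ∈ [1/164, 33/164)
j=7 picked index 7: u0 ∈ [25/328, 1/8)
intersection: [7/82, 31/328)

7/82 31/328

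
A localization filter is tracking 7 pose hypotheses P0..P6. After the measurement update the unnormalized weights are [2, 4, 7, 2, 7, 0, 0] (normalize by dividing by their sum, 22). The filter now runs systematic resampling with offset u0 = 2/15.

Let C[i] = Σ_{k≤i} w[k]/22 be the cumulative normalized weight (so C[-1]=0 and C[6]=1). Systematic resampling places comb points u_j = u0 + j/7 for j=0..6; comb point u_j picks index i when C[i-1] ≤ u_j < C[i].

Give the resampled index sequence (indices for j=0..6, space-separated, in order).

C = [1/11, 3/11, 13/22, 15/22, 1, 1, 1]
j=0: u_0=2/15 ∈ [1/11, 3/11) → index 1
j=1: u_1=29/105 ∈ [3/11, 13/22) → index 2
j=2: u_2=44/105 ∈ [3/11, 13/22) → index 2
j=3: u_3=59/105 ∈ [3/11, 13/22) → index 2
j=4: u_4=74/105 ∈ [15/22, 1) → index 4
j=5: u_5=89/105 ∈ [15/22, 1) → index 4
j=6: u_6=104/105 ∈ [15/22, 1) → index 4

1 2 2 2 4 4 4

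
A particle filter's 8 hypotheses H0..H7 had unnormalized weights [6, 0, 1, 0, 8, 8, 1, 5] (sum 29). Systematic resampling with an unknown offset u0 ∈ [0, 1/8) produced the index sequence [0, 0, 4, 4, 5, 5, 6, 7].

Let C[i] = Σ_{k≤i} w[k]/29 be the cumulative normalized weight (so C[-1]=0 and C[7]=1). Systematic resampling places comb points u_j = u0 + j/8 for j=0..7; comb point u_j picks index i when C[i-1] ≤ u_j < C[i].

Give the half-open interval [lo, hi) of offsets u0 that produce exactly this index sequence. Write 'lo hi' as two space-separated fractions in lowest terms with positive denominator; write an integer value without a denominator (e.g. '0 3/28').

C = [6/29, 6/29, 7/29, 7/29, 15/29, 23/29, 24/29, 1]
j=0 picked index 0: u0 ∈ [0, 6/29)
j=1 picked index 0: u0 ∈ [-1/8, 19/232)
j=2 picked index 4: u0 ∈ [-1/116, 31/116)
j=3 picked index 4: u0 ∈ [-31/232, 33/232)
j=4 picked index 5: u0 ∈ [1/58, 17/58)
j=5 picked index 5: u0 ∈ [-25/232, 39/232)
j=6 picked index 6: u0 ∈ [5/116, 9/116)
j=7 picked index 7: u0 ∈ [-11/232, 1/8)
intersection: [5/116, 9/116)

5/116 9/116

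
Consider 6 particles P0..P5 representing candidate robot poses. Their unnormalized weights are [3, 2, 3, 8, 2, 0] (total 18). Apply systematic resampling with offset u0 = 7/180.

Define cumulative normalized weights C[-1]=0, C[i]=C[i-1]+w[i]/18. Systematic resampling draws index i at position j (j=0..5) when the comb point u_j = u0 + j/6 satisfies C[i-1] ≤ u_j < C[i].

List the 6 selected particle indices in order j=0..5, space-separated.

0 1 2 3 3 3

C = [1/6, 5/18, 4/9, 8/9, 1, 1]
j=0: u_0=7/180 ∈ [0, 1/6) → index 0
j=1: u_1=37/180 ∈ [1/6, 5/18) → index 1
j=2: u_2=67/180 ∈ [5/18, 4/9) → index 2
j=3: u_3=97/180 ∈ [4/9, 8/9) → index 3
j=4: u_4=127/180 ∈ [4/9, 8/9) → index 3
j=5: u_5=157/180 ∈ [4/9, 8/9) → index 3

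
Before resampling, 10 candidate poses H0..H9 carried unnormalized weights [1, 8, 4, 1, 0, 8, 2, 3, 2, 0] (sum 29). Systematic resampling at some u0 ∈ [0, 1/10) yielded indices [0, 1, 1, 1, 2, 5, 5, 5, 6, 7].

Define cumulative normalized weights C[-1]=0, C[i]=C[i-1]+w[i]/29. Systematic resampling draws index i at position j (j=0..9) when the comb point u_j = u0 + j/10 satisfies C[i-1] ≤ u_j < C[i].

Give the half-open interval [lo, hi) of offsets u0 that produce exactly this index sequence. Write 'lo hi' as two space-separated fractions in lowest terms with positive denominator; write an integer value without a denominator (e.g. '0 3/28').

0 3/290

C = [1/29, 9/29, 13/29, 14/29, 14/29, 22/29, 24/29, 27/29, 1, 1]
j=0 picked index 0: u0 ∈ [0, 1/29)
j=1 picked index 1: u0 ∈ [-19/290, 61/290)
j=2 picked index 1: u0 ∈ [-24/145, 16/145)
j=3 picked index 1: u0 ∈ [-77/290, 3/290)
j=4 picked index 2: u0 ∈ [-13/145, 7/145)
j=5 picked index 5: u0 ∈ [-1/58, 15/58)
j=6 picked index 5: u0 ∈ [-17/145, 23/145)
j=7 picked index 5: u0 ∈ [-63/290, 17/290)
j=8 picked index 6: u0 ∈ [-6/145, 4/145)
j=9 picked index 7: u0 ∈ [-21/290, 9/290)
intersection: [0, 3/290)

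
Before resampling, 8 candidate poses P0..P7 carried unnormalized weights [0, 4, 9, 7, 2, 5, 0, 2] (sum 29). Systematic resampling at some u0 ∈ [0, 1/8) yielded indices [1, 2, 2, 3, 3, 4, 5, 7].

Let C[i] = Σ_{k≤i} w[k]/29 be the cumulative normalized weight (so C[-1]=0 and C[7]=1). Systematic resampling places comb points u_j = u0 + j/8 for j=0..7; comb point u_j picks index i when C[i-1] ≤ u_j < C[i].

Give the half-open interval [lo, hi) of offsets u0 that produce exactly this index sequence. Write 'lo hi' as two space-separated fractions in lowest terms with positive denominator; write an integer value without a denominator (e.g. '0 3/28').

C = [0, 4/29, 13/29, 20/29, 22/29, 27/29, 27/29, 1]
j=0 picked index 1: u0 ∈ [0, 4/29)
j=1 picked index 2: u0 ∈ [3/232, 75/232)
j=2 picked index 2: u0 ∈ [-13/116, 23/116)
j=3 picked index 3: u0 ∈ [17/232, 73/232)
j=4 picked index 3: u0 ∈ [-3/58, 11/58)
j=5 picked index 4: u0 ∈ [15/232, 31/232)
j=6 picked index 5: u0 ∈ [1/116, 21/116)
j=7 picked index 7: u0 ∈ [13/232, 1/8)
intersection: [17/232, 1/8)

17/232 1/8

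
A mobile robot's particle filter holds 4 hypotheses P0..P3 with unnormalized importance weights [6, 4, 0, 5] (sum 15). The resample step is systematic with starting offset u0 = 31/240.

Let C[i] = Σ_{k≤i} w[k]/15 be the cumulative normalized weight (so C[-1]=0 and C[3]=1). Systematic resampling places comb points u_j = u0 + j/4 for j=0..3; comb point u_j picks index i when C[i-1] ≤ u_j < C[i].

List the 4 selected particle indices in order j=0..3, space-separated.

C = [2/5, 2/3, 2/3, 1]
j=0: u_0=31/240 ∈ [0, 2/5) → index 0
j=1: u_1=91/240 ∈ [0, 2/5) → index 0
j=2: u_2=151/240 ∈ [2/5, 2/3) → index 1
j=3: u_3=211/240 ∈ [2/3, 1) → index 3

0 0 1 3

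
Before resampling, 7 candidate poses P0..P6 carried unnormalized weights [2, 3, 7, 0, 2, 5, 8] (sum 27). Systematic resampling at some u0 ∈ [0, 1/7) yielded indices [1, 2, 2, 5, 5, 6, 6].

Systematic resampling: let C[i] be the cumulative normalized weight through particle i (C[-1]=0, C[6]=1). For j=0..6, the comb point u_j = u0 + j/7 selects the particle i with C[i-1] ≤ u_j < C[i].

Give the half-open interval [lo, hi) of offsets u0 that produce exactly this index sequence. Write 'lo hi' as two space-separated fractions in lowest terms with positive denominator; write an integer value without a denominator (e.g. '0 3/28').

17/189 25/189

C = [2/27, 5/27, 4/9, 4/9, 14/27, 19/27, 1]
j=0 picked index 1: u0 ∈ [2/27, 5/27)
j=1 picked index 2: u0 ∈ [8/189, 19/63)
j=2 picked index 2: u0 ∈ [-19/189, 10/63)
j=3 picked index 5: u0 ∈ [17/189, 52/189)
j=4 picked index 5: u0 ∈ [-10/189, 25/189)
j=5 picked index 6: u0 ∈ [-2/189, 2/7)
j=6 picked index 6: u0 ∈ [-29/189, 1/7)
intersection: [17/189, 25/189)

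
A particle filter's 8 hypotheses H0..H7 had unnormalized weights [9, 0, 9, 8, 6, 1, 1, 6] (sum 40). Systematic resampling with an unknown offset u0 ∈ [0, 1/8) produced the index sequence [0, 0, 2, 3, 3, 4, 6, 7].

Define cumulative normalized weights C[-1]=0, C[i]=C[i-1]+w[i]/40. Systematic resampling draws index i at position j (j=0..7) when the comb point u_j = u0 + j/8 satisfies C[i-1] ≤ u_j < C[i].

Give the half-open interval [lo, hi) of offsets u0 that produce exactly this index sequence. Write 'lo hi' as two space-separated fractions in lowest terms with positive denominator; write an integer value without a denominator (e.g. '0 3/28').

C = [9/40, 9/40, 9/20, 13/20, 4/5, 33/40, 17/20, 1]
j=0 picked index 0: u0 ∈ [0, 9/40)
j=1 picked index 0: u0 ∈ [-1/8, 1/10)
j=2 picked index 2: u0 ∈ [-1/40, 1/5)
j=3 picked index 3: u0 ∈ [3/40, 11/40)
j=4 picked index 3: u0 ∈ [-1/20, 3/20)
j=5 picked index 4: u0 ∈ [1/40, 7/40)
j=6 picked index 6: u0 ∈ [3/40, 1/10)
j=7 picked index 7: u0 ∈ [-1/40, 1/8)
intersection: [3/40, 1/10)

3/40 1/10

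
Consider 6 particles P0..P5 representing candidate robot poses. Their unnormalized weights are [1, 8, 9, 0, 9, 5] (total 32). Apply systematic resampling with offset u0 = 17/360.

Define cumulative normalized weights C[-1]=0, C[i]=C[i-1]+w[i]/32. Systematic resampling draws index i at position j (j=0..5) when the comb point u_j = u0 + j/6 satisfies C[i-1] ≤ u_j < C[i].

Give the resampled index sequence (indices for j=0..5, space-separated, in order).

C = [1/32, 9/32, 9/16, 9/16, 27/32, 1]
j=0: u_0=17/360 ∈ [1/32, 9/32) → index 1
j=1: u_1=77/360 ∈ [1/32, 9/32) → index 1
j=2: u_2=137/360 ∈ [9/32, 9/16) → index 2
j=3: u_3=197/360 ∈ [9/32, 9/16) → index 2
j=4: u_4=257/360 ∈ [9/16, 27/32) → index 4
j=5: u_5=317/360 ∈ [27/32, 1) → index 5

1 1 2 2 4 5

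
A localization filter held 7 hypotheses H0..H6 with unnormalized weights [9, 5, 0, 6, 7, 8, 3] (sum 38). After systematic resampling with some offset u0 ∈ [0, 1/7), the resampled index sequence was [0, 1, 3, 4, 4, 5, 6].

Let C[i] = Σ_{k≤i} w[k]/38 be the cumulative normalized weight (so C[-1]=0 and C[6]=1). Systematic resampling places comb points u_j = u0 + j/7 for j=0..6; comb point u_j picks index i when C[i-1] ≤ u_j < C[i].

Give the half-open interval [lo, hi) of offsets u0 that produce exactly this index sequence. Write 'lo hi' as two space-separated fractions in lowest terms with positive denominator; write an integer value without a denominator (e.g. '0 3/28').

C = [9/38, 7/19, 7/19, 10/19, 27/38, 35/38, 1]
j=0 picked index 0: u0 ∈ [0, 9/38)
j=1 picked index 1: u0 ∈ [25/266, 30/133)
j=2 picked index 3: u0 ∈ [11/133, 32/133)
j=3 picked index 4: u0 ∈ [13/133, 75/266)
j=4 picked index 4: u0 ∈ [-6/133, 37/266)
j=5 picked index 5: u0 ∈ [-1/266, 55/266)
j=6 picked index 6: u0 ∈ [17/266, 1/7)
intersection: [13/133, 37/266)

13/133 37/266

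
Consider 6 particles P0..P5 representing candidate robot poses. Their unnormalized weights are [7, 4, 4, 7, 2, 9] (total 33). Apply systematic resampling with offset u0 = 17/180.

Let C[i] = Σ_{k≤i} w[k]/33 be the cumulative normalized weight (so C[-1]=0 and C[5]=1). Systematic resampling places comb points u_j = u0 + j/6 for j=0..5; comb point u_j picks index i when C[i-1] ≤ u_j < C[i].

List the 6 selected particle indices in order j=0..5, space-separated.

0 1 2 3 5 5

C = [7/33, 1/3, 5/11, 2/3, 8/11, 1]
j=0: u_0=17/180 ∈ [0, 7/33) → index 0
j=1: u_1=47/180 ∈ [7/33, 1/3) → index 1
j=2: u_2=77/180 ∈ [1/3, 5/11) → index 2
j=3: u_3=107/180 ∈ [5/11, 2/3) → index 3
j=4: u_4=137/180 ∈ [8/11, 1) → index 5
j=5: u_5=167/180 ∈ [8/11, 1) → index 5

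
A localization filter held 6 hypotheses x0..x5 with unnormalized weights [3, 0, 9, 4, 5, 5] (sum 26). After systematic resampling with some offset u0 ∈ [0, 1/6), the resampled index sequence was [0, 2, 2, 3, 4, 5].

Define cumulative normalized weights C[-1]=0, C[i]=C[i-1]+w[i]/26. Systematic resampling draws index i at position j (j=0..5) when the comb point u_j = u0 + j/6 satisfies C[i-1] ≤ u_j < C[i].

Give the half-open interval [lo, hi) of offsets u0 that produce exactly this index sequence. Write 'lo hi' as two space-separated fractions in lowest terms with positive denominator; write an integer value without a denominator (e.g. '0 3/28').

C = [3/26, 3/26, 6/13, 8/13, 21/26, 1]
j=0 picked index 0: u0 ∈ [0, 3/26)
j=1 picked index 2: u0 ∈ [-2/39, 23/78)
j=2 picked index 2: u0 ∈ [-17/78, 5/39)
j=3 picked index 3: u0 ∈ [-1/26, 3/26)
j=4 picked index 4: u0 ∈ [-2/39, 11/78)
j=5 picked index 5: u0 ∈ [-1/39, 1/6)
intersection: [0, 3/26)

0 3/26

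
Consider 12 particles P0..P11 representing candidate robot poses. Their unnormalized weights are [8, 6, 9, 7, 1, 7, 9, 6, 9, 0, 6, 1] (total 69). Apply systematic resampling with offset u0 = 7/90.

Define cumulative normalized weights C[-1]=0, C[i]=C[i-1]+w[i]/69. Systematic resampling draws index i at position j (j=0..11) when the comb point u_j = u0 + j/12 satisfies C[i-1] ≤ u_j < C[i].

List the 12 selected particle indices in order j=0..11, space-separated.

C = [8/69, 14/69, 1/3, 10/23, 31/69, 38/69, 47/69, 53/69, 62/69, 62/69, 68/69, 1]
j=0: u_0=7/90 ∈ [0, 8/69) → index 0
j=1: u_1=29/180 ∈ [8/69, 14/69) → index 1
j=2: u_2=11/45 ∈ [14/69, 1/3) → index 2
j=3: u_3=59/180 ∈ [14/69, 1/3) → index 2
j=4: u_4=37/90 ∈ [1/3, 10/23) → index 3
j=5: u_5=89/180 ∈ [31/69, 38/69) → index 5
j=6: u_6=26/45 ∈ [38/69, 47/69) → index 6
j=7: u_7=119/180 ∈ [38/69, 47/69) → index 6
j=8: u_8=67/90 ∈ [47/69, 53/69) → index 7
j=9: u_9=149/180 ∈ [53/69, 62/69) → index 8
j=10: u_10=41/45 ∈ [62/69, 68/69) → index 10
j=11: u_11=179/180 ∈ [68/69, 1) → index 11

0 1 2 2 3 5 6 6 7 8 10 11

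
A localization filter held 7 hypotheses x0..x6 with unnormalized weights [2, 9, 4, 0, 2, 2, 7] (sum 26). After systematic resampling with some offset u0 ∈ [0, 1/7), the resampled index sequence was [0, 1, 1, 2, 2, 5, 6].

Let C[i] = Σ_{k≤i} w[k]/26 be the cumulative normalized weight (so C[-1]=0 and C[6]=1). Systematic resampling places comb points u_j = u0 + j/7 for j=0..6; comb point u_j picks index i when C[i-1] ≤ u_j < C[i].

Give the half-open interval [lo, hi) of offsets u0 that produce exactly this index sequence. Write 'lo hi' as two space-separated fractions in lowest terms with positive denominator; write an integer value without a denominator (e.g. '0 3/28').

0 1/182

C = [1/13, 11/26, 15/26, 15/26, 17/26, 19/26, 1]
j=0 picked index 0: u0 ∈ [0, 1/13)
j=1 picked index 1: u0 ∈ [-6/91, 51/182)
j=2 picked index 1: u0 ∈ [-19/91, 25/182)
j=3 picked index 2: u0 ∈ [-1/182, 27/182)
j=4 picked index 2: u0 ∈ [-27/182, 1/182)
j=5 picked index 5: u0 ∈ [-11/182, 3/182)
j=6 picked index 6: u0 ∈ [-23/182, 1/7)
intersection: [0, 1/182)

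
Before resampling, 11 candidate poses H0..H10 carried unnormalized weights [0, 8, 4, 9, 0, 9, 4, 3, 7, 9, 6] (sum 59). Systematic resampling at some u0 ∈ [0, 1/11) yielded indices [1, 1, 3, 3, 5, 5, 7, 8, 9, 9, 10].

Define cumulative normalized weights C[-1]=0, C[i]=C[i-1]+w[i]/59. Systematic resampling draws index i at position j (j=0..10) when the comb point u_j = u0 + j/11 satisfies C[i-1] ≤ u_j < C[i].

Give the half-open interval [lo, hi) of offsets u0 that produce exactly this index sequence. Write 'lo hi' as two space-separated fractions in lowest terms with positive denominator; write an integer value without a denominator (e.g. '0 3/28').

C = [0, 8/59, 12/59, 21/59, 21/59, 30/59, 34/59, 37/59, 44/59, 53/59, 1]
j=0 picked index 1: u0 ∈ [0, 8/59)
j=1 picked index 1: u0 ∈ [-1/11, 29/649)
j=2 picked index 3: u0 ∈ [14/649, 113/649)
j=3 picked index 3: u0 ∈ [-45/649, 54/649)
j=4 picked index 5: u0 ∈ [-5/649, 94/649)
j=5 picked index 5: u0 ∈ [-64/649, 35/649)
j=6 picked index 7: u0 ∈ [20/649, 53/649)
j=7 picked index 8: u0 ∈ [-6/649, 71/649)
j=8 picked index 9: u0 ∈ [12/649, 111/649)
j=9 picked index 9: u0 ∈ [-47/649, 52/649)
j=10 picked index 10: u0 ∈ [-7/649, 1/11)
intersection: [20/649, 29/649)

20/649 29/649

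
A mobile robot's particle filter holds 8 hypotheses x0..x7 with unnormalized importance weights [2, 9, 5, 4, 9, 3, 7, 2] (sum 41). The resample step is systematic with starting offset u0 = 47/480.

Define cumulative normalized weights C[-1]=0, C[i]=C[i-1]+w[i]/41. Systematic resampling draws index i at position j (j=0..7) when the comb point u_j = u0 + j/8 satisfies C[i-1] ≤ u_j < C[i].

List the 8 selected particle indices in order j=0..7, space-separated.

C = [2/41, 11/41, 16/41, 20/41, 29/41, 32/41, 39/41, 1]
j=0: u_0=47/480 ∈ [2/41, 11/41) → index 1
j=1: u_1=107/480 ∈ [2/41, 11/41) → index 1
j=2: u_2=167/480 ∈ [11/41, 16/41) → index 2
j=3: u_3=227/480 ∈ [16/41, 20/41) → index 3
j=4: u_4=287/480 ∈ [20/41, 29/41) → index 4
j=5: u_5=347/480 ∈ [29/41, 32/41) → index 5
j=6: u_6=407/480 ∈ [32/41, 39/41) → index 6
j=7: u_7=467/480 ∈ [39/41, 1) → index 7

1 1 2 3 4 5 6 7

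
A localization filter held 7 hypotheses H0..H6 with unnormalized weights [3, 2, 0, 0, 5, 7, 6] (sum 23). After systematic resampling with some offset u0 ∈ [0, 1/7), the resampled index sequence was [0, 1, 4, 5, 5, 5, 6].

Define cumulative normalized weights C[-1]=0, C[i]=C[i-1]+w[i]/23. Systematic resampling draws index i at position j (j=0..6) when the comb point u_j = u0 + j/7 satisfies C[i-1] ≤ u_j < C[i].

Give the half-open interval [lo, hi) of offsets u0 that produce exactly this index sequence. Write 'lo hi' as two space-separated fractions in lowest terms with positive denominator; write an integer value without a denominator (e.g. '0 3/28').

C = [3/23, 5/23, 5/23, 5/23, 10/23, 17/23, 1]
j=0 picked index 0: u0 ∈ [0, 3/23)
j=1 picked index 1: u0 ∈ [-2/161, 12/161)
j=2 picked index 4: u0 ∈ [-11/161, 24/161)
j=3 picked index 5: u0 ∈ [1/161, 50/161)
j=4 picked index 5: u0 ∈ [-22/161, 27/161)
j=5 picked index 5: u0 ∈ [-45/161, 4/161)
j=6 picked index 6: u0 ∈ [-19/161, 1/7)
intersection: [1/161, 4/161)

1/161 4/161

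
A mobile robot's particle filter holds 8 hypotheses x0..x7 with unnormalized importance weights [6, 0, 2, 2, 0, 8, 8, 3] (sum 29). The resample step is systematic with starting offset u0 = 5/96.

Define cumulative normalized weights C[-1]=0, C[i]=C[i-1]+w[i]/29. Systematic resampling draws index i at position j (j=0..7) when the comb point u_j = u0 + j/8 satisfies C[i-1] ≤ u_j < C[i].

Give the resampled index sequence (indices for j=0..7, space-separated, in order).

0 0 3 5 5 6 6 7

C = [6/29, 6/29, 8/29, 10/29, 10/29, 18/29, 26/29, 1]
j=0: u_0=5/96 ∈ [0, 6/29) → index 0
j=1: u_1=17/96 ∈ [0, 6/29) → index 0
j=2: u_2=29/96 ∈ [8/29, 10/29) → index 3
j=3: u_3=41/96 ∈ [10/29, 18/29) → index 5
j=4: u_4=53/96 ∈ [10/29, 18/29) → index 5
j=5: u_5=65/96 ∈ [18/29, 26/29) → index 6
j=6: u_6=77/96 ∈ [18/29, 26/29) → index 6
j=7: u_7=89/96 ∈ [26/29, 1) → index 7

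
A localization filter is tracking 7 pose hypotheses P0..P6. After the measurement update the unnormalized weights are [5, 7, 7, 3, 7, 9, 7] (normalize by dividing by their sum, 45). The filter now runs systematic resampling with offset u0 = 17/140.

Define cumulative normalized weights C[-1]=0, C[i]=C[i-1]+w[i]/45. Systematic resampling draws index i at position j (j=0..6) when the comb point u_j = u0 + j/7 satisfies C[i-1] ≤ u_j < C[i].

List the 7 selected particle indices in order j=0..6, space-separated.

1 1 2 4 5 5 6

C = [1/9, 4/15, 19/45, 22/45, 29/45, 38/45, 1]
j=0: u_0=17/140 ∈ [1/9, 4/15) → index 1
j=1: u_1=37/140 ∈ [1/9, 4/15) → index 1
j=2: u_2=57/140 ∈ [4/15, 19/45) → index 2
j=3: u_3=11/20 ∈ [22/45, 29/45) → index 4
j=4: u_4=97/140 ∈ [29/45, 38/45) → index 5
j=5: u_5=117/140 ∈ [29/45, 38/45) → index 5
j=6: u_6=137/140 ∈ [38/45, 1) → index 6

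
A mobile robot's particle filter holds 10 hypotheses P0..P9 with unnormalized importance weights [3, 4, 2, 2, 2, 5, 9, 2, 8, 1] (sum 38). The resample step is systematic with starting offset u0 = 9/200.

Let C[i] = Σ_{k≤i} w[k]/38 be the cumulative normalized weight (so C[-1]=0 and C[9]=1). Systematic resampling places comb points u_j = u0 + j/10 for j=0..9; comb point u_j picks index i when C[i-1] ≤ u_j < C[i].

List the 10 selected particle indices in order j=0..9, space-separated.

0 1 3 5 5 6 6 7 8 8

C = [3/38, 7/38, 9/38, 11/38, 13/38, 9/19, 27/38, 29/38, 37/38, 1]
j=0: u_0=9/200 ∈ [0, 3/38) → index 0
j=1: u_1=29/200 ∈ [3/38, 7/38) → index 1
j=2: u_2=49/200 ∈ [9/38, 11/38) → index 3
j=3: u_3=69/200 ∈ [13/38, 9/19) → index 5
j=4: u_4=89/200 ∈ [13/38, 9/19) → index 5
j=5: u_5=109/200 ∈ [9/19, 27/38) → index 6
j=6: u_6=129/200 ∈ [9/19, 27/38) → index 6
j=7: u_7=149/200 ∈ [27/38, 29/38) → index 7
j=8: u_8=169/200 ∈ [29/38, 37/38) → index 8
j=9: u_9=189/200 ∈ [29/38, 37/38) → index 8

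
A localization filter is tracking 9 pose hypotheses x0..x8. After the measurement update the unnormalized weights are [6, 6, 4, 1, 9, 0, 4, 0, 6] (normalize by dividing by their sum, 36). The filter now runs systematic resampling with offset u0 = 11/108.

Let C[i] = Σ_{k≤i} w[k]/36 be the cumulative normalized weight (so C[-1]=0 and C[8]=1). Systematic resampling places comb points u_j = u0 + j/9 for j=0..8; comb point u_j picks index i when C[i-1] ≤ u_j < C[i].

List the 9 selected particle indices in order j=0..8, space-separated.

0 1 1 2 4 4 6 8 8

C = [1/6, 1/3, 4/9, 17/36, 13/18, 13/18, 5/6, 5/6, 1]
j=0: u_0=11/108 ∈ [0, 1/6) → index 0
j=1: u_1=23/108 ∈ [1/6, 1/3) → index 1
j=2: u_2=35/108 ∈ [1/6, 1/3) → index 1
j=3: u_3=47/108 ∈ [1/3, 4/9) → index 2
j=4: u_4=59/108 ∈ [17/36, 13/18) → index 4
j=5: u_5=71/108 ∈ [17/36, 13/18) → index 4
j=6: u_6=83/108 ∈ [13/18, 5/6) → index 6
j=7: u_7=95/108 ∈ [5/6, 1) → index 8
j=8: u_8=107/108 ∈ [5/6, 1) → index 8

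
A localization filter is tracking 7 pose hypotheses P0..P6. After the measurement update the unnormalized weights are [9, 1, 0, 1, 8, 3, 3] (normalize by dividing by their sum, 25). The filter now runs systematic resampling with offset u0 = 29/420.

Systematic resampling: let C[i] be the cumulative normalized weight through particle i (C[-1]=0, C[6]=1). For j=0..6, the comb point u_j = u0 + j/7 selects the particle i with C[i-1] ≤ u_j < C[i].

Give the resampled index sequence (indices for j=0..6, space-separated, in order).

C = [9/25, 2/5, 2/5, 11/25, 19/25, 22/25, 1]
j=0: u_0=29/420 ∈ [0, 9/25) → index 0
j=1: u_1=89/420 ∈ [0, 9/25) → index 0
j=2: u_2=149/420 ∈ [0, 9/25) → index 0
j=3: u_3=209/420 ∈ [11/25, 19/25) → index 4
j=4: u_4=269/420 ∈ [11/25, 19/25) → index 4
j=5: u_5=47/60 ∈ [19/25, 22/25) → index 5
j=6: u_6=389/420 ∈ [22/25, 1) → index 6

0 0 0 4 4 5 6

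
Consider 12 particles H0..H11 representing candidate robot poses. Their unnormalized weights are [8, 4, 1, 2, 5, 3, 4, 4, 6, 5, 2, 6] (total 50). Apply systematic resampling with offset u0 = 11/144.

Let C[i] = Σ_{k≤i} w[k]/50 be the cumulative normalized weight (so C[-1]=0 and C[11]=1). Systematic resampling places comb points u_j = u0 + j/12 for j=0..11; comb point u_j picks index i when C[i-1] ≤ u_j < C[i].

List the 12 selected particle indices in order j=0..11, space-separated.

0 0 2 4 5 6 7 8 9 9 11 11

C = [4/25, 6/25, 13/50, 3/10, 2/5, 23/50, 27/50, 31/50, 37/50, 21/25, 22/25, 1]
j=0: u_0=11/144 ∈ [0, 4/25) → index 0
j=1: u_1=23/144 ∈ [0, 4/25) → index 0
j=2: u_2=35/144 ∈ [6/25, 13/50) → index 2
j=3: u_3=47/144 ∈ [3/10, 2/5) → index 4
j=4: u_4=59/144 ∈ [2/5, 23/50) → index 5
j=5: u_5=71/144 ∈ [23/50, 27/50) → index 6
j=6: u_6=83/144 ∈ [27/50, 31/50) → index 7
j=7: u_7=95/144 ∈ [31/50, 37/50) → index 8
j=8: u_8=107/144 ∈ [37/50, 21/25) → index 9
j=9: u_9=119/144 ∈ [37/50, 21/25) → index 9
j=10: u_10=131/144 ∈ [22/25, 1) → index 11
j=11: u_11=143/144 ∈ [22/25, 1) → index 11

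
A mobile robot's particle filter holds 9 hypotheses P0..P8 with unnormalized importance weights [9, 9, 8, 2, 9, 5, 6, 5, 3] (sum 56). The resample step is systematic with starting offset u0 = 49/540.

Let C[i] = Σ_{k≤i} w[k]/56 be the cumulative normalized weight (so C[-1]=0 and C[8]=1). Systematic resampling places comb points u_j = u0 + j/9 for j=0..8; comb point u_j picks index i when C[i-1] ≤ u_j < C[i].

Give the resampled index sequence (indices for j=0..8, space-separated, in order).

C = [9/56, 9/28, 13/28, 1/2, 37/56, 3/4, 6/7, 53/56, 1]
j=0: u_0=49/540 ∈ [0, 9/56) → index 0
j=1: u_1=109/540 ∈ [9/56, 9/28) → index 1
j=2: u_2=169/540 ∈ [9/56, 9/28) → index 1
j=3: u_3=229/540 ∈ [9/28, 13/28) → index 2
j=4: u_4=289/540 ∈ [1/2, 37/56) → index 4
j=5: u_5=349/540 ∈ [1/2, 37/56) → index 4
j=6: u_6=409/540 ∈ [3/4, 6/7) → index 6
j=7: u_7=469/540 ∈ [6/7, 53/56) → index 7
j=8: u_8=529/540 ∈ [53/56, 1) → index 8

0 1 1 2 4 4 6 7 8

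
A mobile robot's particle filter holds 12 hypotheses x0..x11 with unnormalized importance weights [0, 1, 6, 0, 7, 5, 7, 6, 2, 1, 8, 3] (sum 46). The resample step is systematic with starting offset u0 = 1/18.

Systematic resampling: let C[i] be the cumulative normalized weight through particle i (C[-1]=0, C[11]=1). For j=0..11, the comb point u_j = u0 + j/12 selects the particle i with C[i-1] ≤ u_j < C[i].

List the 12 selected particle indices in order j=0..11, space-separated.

2 2 4 5 5 6 6 7 8 10 10 11

C = [0, 1/46, 7/46, 7/46, 7/23, 19/46, 13/23, 16/23, 17/23, 35/46, 43/46, 1]
j=0: u_0=1/18 ∈ [1/46, 7/46) → index 2
j=1: u_1=5/36 ∈ [1/46, 7/46) → index 2
j=2: u_2=2/9 ∈ [7/46, 7/23) → index 4
j=3: u_3=11/36 ∈ [7/23, 19/46) → index 5
j=4: u_4=7/18 ∈ [7/23, 19/46) → index 5
j=5: u_5=17/36 ∈ [19/46, 13/23) → index 6
j=6: u_6=5/9 ∈ [19/46, 13/23) → index 6
j=7: u_7=23/36 ∈ [13/23, 16/23) → index 7
j=8: u_8=13/18 ∈ [16/23, 17/23) → index 8
j=9: u_9=29/36 ∈ [35/46, 43/46) → index 10
j=10: u_10=8/9 ∈ [35/46, 43/46) → index 10
j=11: u_11=35/36 ∈ [43/46, 1) → index 11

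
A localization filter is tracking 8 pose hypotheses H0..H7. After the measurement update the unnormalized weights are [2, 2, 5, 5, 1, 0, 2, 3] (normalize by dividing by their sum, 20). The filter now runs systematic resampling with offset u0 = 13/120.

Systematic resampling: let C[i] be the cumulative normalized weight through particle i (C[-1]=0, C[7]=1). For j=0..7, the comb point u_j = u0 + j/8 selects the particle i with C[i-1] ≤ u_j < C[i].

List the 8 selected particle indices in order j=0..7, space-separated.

1 2 2 3 3 4 7 7

C = [1/10, 1/5, 9/20, 7/10, 3/4, 3/4, 17/20, 1]
j=0: u_0=13/120 ∈ [1/10, 1/5) → index 1
j=1: u_1=7/30 ∈ [1/5, 9/20) → index 2
j=2: u_2=43/120 ∈ [1/5, 9/20) → index 2
j=3: u_3=29/60 ∈ [9/20, 7/10) → index 3
j=4: u_4=73/120 ∈ [9/20, 7/10) → index 3
j=5: u_5=11/15 ∈ [7/10, 3/4) → index 4
j=6: u_6=103/120 ∈ [17/20, 1) → index 7
j=7: u_7=59/60 ∈ [17/20, 1) → index 7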